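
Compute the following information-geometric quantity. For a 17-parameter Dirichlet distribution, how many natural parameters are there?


Exponential family dimension calculation:
Dirichlet with 17 components has 17 natural parameters.

17


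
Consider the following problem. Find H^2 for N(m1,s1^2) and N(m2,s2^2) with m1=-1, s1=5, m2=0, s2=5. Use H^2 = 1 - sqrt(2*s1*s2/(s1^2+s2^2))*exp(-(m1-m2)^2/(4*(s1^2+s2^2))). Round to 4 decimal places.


Squared Hellinger distance for Gaussians:
H^2 = 1 - sqrt(2*s1*s2/(s1^2+s2^2)) * exp(-(m1-m2)^2/(4*(s1^2+s2^2))).
s1^2 = 25, s2^2 = 25, s1^2+s2^2 = 50.
sqrt(2*5*5/(50)) = 1.0.
(m1-m2)^2 = (-1)^2 = 1.
exp(-1/(4*50)) = exp(-0.005) = 0.995012.
H^2 = 1 - 1.0*0.995012 = 0.0050

0.0050


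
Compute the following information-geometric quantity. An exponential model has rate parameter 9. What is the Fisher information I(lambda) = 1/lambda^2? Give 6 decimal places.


Fisher information for exponential: I(lambda) = 1/lambda^2.
lambda = 9, lambda^2 = 81.
I = 1/81 = 0.012346

0.012346


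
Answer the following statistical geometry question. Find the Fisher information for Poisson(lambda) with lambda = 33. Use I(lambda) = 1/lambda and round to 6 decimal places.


Fisher information for Poisson: I(lambda) = 1/lambda.
lambda = 33.
I(lambda) = 1/33 = 0.030303

0.030303


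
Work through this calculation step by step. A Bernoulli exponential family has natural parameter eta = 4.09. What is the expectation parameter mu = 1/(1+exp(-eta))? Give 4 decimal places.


Dual coordinate (expectation parameter) for Bernoulli:
mu = 1/(1+exp(-eta)).
eta = 4.09.
exp(-eta) = exp(-4.09) = 0.016739.
mu = 1/(1+0.016739) = 0.9835

0.9835


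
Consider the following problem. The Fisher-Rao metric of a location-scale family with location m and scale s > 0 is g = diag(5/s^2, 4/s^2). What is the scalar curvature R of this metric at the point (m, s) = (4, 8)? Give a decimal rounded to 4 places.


The metric has the form g = (A dm^2 + B ds^2)/s^2 with A = 5, B = 4.
Substitute u = sqrt(A/B)*m: g = B*(du^2 + ds^2)/s^2, i.e. B times the
Poincare upper half-plane metric, which has constant Gaussian curvature -1.
Scaling a 2D metric by a constant c divides the Gaussian curvature by c,
so K = -1/B = -1/(4) = -0.2500 everywhere (the point (m, s) = (4, 8) is irrelevant:
the curvature is constant).
Scalar curvature in dimension 2: R = 2K = -2/(4) = -0.5000.

-0.5000


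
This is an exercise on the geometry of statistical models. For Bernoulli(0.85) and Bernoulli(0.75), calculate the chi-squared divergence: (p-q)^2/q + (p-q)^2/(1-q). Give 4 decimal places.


Chi-squared divergence between Bernoulli distributions:
chi^2 = (p-q)^2/q + (p-q)^2/(1-q).
p = 0.85, q = 0.75, p-q = 0.1.
(p-q)^2 = 0.01.
term1 = 0.01/0.75 = 0.013333.
term2 = 0.01/0.25 = 0.04.
chi^2 = 0.013333 + 0.04 = 0.0533

0.0533


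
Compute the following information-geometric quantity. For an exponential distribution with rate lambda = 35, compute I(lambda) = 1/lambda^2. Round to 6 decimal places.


Fisher information for exponential: I(lambda) = 1/lambda^2.
lambda = 35, lambda^2 = 1225.
I = 1/1225 = 0.000816

0.000816


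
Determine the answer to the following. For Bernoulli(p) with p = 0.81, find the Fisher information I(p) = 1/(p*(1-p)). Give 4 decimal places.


For Bernoulli(p), Fisher information is I(p) = 1/(p*(1-p)).
p = 0.81, 1-p = 0.19.
p*(1-p) = 0.1539.
I(p) = 1/0.1539 = 6.4977

6.4977


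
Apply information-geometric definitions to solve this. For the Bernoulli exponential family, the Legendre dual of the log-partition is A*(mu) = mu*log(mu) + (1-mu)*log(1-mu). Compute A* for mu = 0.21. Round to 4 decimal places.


Legendre transform for Bernoulli:
A*(mu) = mu*log(mu) + (1-mu)*log(1-mu).
mu = 0.21, 1-mu = 0.79.
mu*log(mu) = 0.21*log(0.21) = -0.327736.
(1-mu)*log(1-mu) = 0.79*log(0.79) = -0.186221.
A* = -0.327736 + -0.186221 = -0.5140

-0.5140


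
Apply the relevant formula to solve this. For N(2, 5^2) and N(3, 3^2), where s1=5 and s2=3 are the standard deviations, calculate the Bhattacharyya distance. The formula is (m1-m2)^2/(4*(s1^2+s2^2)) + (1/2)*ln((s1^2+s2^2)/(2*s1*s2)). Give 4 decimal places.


Bhattacharyya distance between two Gaussians:
DB = (m1-m2)^2/(4*(s1^2+s2^2)) + (1/2)*ln((s1^2+s2^2)/(2*s1*s2)).
(m1-m2)^2 = (-1)^2 = 1.
s1^2+s2^2 = 25 + 9 = 34.
term1 = 1/136 = 0.007353.
term2 = 0.5*ln(34/30.0) = 0.062582.
DB = 0.007353 + 0.062582 = 0.0699

0.0699


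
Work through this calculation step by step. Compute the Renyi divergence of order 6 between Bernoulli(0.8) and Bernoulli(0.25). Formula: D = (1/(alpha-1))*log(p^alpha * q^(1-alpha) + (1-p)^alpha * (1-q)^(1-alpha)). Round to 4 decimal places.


Renyi divergence of order alpha between Bernoulli distributions:
D = (1/(alpha-1))*log(p^alpha * q^(1-alpha) + (1-p)^alpha * (1-q)^(1-alpha)).
alpha = 6, p = 0.8, q = 0.25.
p^alpha * q^(1-alpha) = 0.8^6 * 0.25^-5 = 268.435456.
(1-p)^alpha * (1-q)^(1-alpha) = 0.2^6 * 0.75^-5 = 0.00027.
sum = 268.435456 + 0.00027 = 268.435726.
D = (1/5)*log(268.435726) = 1.1185

1.1185


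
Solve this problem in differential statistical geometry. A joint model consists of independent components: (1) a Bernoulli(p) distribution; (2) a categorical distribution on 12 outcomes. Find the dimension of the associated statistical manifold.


The dimension of a statistical manifold equals the number of free
(independent) real parameters of the model. For a product of independent
blocks the parameter counts add.
- Bernoulli (p): 1.
- categorical on 12 outcomes (probabilities sum to 1): 12-1 = 11.
Total = 1 + 11 = 12.
Dimension = 12

12


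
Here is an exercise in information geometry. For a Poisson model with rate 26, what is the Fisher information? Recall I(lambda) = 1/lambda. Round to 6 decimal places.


Fisher information for Poisson: I(lambda) = 1/lambda.
lambda = 26.
I(lambda) = 1/26 = 0.038462

0.038462


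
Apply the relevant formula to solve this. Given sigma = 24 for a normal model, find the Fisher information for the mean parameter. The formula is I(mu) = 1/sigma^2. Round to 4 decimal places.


The Fisher information for the mean of a normal distribution is I(mu) = 1/sigma^2.
sigma = 24, so sigma^2 = 576.
I(mu) = 1/576 = 0.0017

0.0017


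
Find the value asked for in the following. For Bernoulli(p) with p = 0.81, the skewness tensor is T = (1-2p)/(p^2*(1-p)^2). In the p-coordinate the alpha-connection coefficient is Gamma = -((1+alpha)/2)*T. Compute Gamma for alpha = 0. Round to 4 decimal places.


Skewness (Amari-Chentsov) tensor: T = (1-2p)/(p^2*(1-p)^2).
p = 0.81, 1-2p = -0.62, p^2 = 0.6561, (1-p)^2 = 0.0361.
T = -0.62/(0.6561 * 0.0361) = -26.176673.
In the p-coordinate, Gamma^(alpha) = Gamma^(0) - (alpha/2)*T with Gamma^(0) = (1/2)*g'(p) = -T/2,
so Gamma^(alpha) = -((1+alpha)/2)*T.
alpha = 0, -(1+alpha)/2 = -0.5.
Gamma = -0.5 * -26.176673 = 13.0883

13.0883


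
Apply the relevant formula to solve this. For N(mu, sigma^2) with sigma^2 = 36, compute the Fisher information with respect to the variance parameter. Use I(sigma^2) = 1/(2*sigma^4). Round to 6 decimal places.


Fisher information for variance: I(sigma^2) = 1/(2*sigma^4).
sigma^2 = 36, so sigma^4 = 1296.
I = 1/(2*1296) = 1/2592 = 0.000386

0.000386


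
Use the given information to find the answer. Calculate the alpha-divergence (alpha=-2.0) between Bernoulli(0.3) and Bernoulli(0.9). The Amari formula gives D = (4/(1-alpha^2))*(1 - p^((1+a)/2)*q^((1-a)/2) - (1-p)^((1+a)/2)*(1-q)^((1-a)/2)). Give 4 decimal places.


Amari alpha-divergence:
D = (4/(1-alpha^2))*(1 - p^((1+a)/2)*q^((1-a)/2) - (1-p)^((1+a)/2)*(1-q)^((1-a)/2)).
alpha = -2.0, p = 0.3, q = 0.9.
e1 = (1+alpha)/2 = -0.5, e2 = (1-alpha)/2 = 1.5.
t1 = p^e1 * q^e2 = 0.3^-0.5 * 0.9^1.5 = 1.558846.
t2 = (1-p)^e1 * (1-q)^e2 = 0.7^-0.5 * 0.1^1.5 = 0.037796.
4/(1-alpha^2) = -1.333333.
D = -1.333333*(1 - 1.558846 - 0.037796) = 0.7955

0.7955


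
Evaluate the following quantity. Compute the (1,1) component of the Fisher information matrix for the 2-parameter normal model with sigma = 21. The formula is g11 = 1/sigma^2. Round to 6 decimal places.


For the 2-parameter normal family, the Fisher metric has:
  g11 = 1/sigma^2, g22 = 2/sigma^2.
sigma = 21, sigma^2 = 441.
g11 = 0.002268

0.002268


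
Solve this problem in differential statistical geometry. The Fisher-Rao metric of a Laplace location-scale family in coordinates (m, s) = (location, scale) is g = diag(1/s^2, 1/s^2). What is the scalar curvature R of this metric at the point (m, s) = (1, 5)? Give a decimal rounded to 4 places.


The metric has the form g = (A dm^2 + B ds^2)/s^2 with A = 1, B = 1.
Substitute u = sqrt(A/B)*m: g = B*(du^2 + ds^2)/s^2, i.e. B times the
Poincare upper half-plane metric, which has constant Gaussian curvature -1.
Scaling a 2D metric by a constant c divides the Gaussian curvature by c,
so K = -1/B = -1/(1) = -1.0000 everywhere (the point (m, s) = (1, 5) is irrelevant:
the curvature is constant).
Scalar curvature in dimension 2: R = 2K = -2/(1) = -2.0000.

-2.0000


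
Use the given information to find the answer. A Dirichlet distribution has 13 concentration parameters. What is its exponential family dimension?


Exponential family dimension calculation:
Dirichlet with 13 components has 13 natural parameters.

13


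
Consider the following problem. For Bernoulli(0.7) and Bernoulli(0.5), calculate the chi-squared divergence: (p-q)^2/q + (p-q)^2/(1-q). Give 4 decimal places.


Chi-squared divergence between Bernoulli distributions:
chi^2 = (p-q)^2/q + (p-q)^2/(1-q).
p = 0.7, q = 0.5, p-q = 0.2.
(p-q)^2 = 0.04.
term1 = 0.04/0.5 = 0.08.
term2 = 0.04/0.5 = 0.08.
chi^2 = 0.08 + 0.08 = 0.1600

0.1600


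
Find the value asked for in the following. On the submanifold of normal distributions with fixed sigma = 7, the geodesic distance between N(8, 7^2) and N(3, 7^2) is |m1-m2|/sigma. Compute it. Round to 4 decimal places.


On the fixed-variance normal subfamily, geodesic distance = |m1-m2|/sigma.
|8 - 3| = 5.
sigma = 7.
d = 5/7 = 0.7143

0.7143


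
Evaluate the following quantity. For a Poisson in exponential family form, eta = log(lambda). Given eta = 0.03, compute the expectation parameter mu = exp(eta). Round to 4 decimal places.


Expectation parameter for Poisson exponential family:
mu = exp(eta).
eta = 0.03.
mu = exp(0.03) = 1.0305

1.0305


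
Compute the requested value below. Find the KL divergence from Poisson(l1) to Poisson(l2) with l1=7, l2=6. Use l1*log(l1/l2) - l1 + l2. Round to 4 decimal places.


KL divergence for Poisson:
KL = l1*log(l1/l2) - l1 + l2.
l1 = 7, l2 = 6.
log(7/6) = 0.154151.
l1*log(l1/l2) = 7 * 0.154151 = 1.079055.
KL = 1.079055 - 7 + 6 = 0.0791

0.0791


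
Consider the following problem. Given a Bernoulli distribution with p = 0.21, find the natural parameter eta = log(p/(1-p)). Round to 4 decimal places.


Natural parameter for Bernoulli: eta = log(p/(1-p)).
p = 0.21, 1-p = 0.79.
p/(1-p) = 0.265823.
eta = log(0.265823) = -1.3249

-1.3249


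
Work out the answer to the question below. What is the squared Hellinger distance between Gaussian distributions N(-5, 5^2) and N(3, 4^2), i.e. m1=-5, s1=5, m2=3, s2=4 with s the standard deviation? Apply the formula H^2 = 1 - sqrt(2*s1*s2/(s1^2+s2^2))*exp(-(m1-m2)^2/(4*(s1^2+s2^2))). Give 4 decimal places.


Squared Hellinger distance for Gaussians:
H^2 = 1 - sqrt(2*s1*s2/(s1^2+s2^2)) * exp(-(m1-m2)^2/(4*(s1^2+s2^2))).
s1^2 = 25, s2^2 = 16, s1^2+s2^2 = 41.
sqrt(2*5*4/(41)) = 0.98773.
(m1-m2)^2 = (-8)^2 = 64.
exp(-64/(4*41)) = exp(-0.390244) = 0.676892.
H^2 = 1 - 0.98773*0.676892 = 0.3314

0.3314


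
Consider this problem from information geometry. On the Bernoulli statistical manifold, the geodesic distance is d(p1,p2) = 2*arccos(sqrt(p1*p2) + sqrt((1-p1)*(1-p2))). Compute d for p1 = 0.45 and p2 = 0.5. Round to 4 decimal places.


Geodesic distance on Bernoulli manifold:
d(p1,p2) = 2*arccos(sqrt(p1*p2) + sqrt((1-p1)*(1-p2))).
sqrt(p1*p2) = sqrt(0.45*0.5) = 0.474342.
sqrt((1-p1)*(1-p2)) = sqrt(0.55*0.5) = 0.524404.
arg = 0.474342 + 0.524404 = 0.998746.
d = 2*arccos(0.998746) = 0.1002

0.1002


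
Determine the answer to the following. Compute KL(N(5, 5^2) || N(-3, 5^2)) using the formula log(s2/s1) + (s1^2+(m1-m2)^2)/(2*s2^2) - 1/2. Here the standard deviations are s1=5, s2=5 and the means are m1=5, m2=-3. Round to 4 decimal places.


KL divergence between normal distributions:
KL = log(s2/s1) + (s1^2 + (m1-m2)^2)/(2*s2^2) - 1/2.
log(5/5) = 0.0.
(5^2 + (5--3)^2)/(2*5^2) = (25 + 64)/50 = 1.78.
KL = 0.0 + 1.78 - 0.5 = 1.2800

1.2800


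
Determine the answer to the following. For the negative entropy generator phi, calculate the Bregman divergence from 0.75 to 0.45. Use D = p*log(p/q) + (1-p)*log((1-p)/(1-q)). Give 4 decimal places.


Bregman divergence with negative entropy generator:
D = p*log(p/q) + (1-p)*log((1-p)/(1-q)).
p = 0.75, q = 0.45.
p*log(p/q) = 0.75*log(0.75/0.45) = 0.383119.
(1-p)*log((1-p)/(1-q)) = 0.25*log(0.25/0.55) = -0.197114.
D = 0.383119 + -0.197114 = 0.1860

0.1860


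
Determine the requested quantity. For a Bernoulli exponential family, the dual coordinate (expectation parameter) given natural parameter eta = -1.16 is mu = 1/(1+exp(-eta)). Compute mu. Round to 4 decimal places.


Dual coordinate (expectation parameter) for Bernoulli:
mu = 1/(1+exp(-eta)).
eta = -1.16.
exp(-eta) = exp(1.16) = 3.189933.
mu = 1/(1+3.189933) = 0.2387

0.2387


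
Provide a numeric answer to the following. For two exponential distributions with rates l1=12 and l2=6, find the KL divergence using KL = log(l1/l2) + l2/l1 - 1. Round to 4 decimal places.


KL divergence for exponential family:
KL = log(l1/l2) + l2/l1 - 1.
log(12/6) = 0.693147.
6/12 = 0.5.
KL = 0.693147 + 0.5 - 1 = 0.1931

0.1931


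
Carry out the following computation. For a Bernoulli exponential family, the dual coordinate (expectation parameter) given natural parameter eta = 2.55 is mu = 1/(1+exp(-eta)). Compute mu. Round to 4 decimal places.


Dual coordinate (expectation parameter) for Bernoulli:
mu = 1/(1+exp(-eta)).
eta = 2.55.
exp(-eta) = exp(-2.55) = 0.078082.
mu = 1/(1+0.078082) = 0.9276

0.9276


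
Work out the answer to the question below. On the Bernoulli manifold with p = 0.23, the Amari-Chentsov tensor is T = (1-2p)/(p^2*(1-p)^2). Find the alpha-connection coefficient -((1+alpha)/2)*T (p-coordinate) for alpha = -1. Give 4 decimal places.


Skewness (Amari-Chentsov) tensor: T = (1-2p)/(p^2*(1-p)^2).
p = 0.23, 1-2p = 0.54, p^2 = 0.0529, (1-p)^2 = 0.5929.
T = 0.54/(0.0529 * 0.5929) = 17.216967.
In the p-coordinate, Gamma^(alpha) = Gamma^(0) - (alpha/2)*T with Gamma^(0) = (1/2)*g'(p) = -T/2,
so Gamma^(alpha) = -((1+alpha)/2)*T.
alpha = -1, -(1+alpha)/2 = 0.0.
Gamma = 0.0 * 17.216967 = 0.0000

0.0000


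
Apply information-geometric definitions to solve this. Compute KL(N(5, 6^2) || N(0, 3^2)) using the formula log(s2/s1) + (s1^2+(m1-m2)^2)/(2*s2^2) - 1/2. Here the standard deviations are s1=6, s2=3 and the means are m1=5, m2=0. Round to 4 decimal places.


KL divergence between normal distributions:
KL = log(s2/s1) + (s1^2 + (m1-m2)^2)/(2*s2^2) - 1/2.
log(3/6) = -0.693147.
(6^2 + (5-0)^2)/(2*3^2) = (36 + 25)/18 = 3.388889.
KL = -0.693147 + 3.388889 - 0.5 = 2.1957

2.1957


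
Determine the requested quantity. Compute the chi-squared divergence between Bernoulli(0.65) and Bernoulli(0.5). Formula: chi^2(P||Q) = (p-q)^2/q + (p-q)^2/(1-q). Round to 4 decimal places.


Chi-squared divergence between Bernoulli distributions:
chi^2 = (p-q)^2/q + (p-q)^2/(1-q).
p = 0.65, q = 0.5, p-q = 0.15.
(p-q)^2 = 0.0225.
term1 = 0.0225/0.5 = 0.045.
term2 = 0.0225/0.5 = 0.045.
chi^2 = 0.045 + 0.045 = 0.0900

0.0900


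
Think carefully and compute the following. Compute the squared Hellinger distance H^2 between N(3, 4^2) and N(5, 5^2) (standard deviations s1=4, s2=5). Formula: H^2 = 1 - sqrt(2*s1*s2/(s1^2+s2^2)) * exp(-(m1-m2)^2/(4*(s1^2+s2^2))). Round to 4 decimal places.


Squared Hellinger distance for Gaussians:
H^2 = 1 - sqrt(2*s1*s2/(s1^2+s2^2)) * exp(-(m1-m2)^2/(4*(s1^2+s2^2))).
s1^2 = 16, s2^2 = 25, s1^2+s2^2 = 41.
sqrt(2*4*5/(41)) = 0.98773.
(m1-m2)^2 = (-2)^2 = 4.
exp(-4/(4*41)) = exp(-0.02439) = 0.975905.
H^2 = 1 - 0.98773*0.975905 = 0.0361

0.0361


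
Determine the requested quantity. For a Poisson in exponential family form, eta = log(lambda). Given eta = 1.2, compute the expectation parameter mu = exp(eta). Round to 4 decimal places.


Expectation parameter for Poisson exponential family:
mu = exp(eta).
eta = 1.2.
mu = exp(1.2) = 3.3201

3.3201


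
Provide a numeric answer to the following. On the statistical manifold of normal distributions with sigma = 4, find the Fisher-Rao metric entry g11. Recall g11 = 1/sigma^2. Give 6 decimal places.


For the 2-parameter normal family, the Fisher metric has:
  g11 = 1/sigma^2, g22 = 2/sigma^2.
sigma = 4, sigma^2 = 16.
g11 = 0.062500

0.062500


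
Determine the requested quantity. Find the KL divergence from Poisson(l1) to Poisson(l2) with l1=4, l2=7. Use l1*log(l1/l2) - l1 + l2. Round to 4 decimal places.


KL divergence for Poisson:
KL = l1*log(l1/l2) - l1 + l2.
l1 = 4, l2 = 7.
log(4/7) = -0.559616.
l1*log(l1/l2) = 4 * -0.559616 = -2.238463.
KL = -2.238463 - 4 + 7 = 0.7615

0.7615


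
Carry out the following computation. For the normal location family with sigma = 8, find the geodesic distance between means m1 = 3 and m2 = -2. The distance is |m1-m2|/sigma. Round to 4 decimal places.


On the fixed-variance normal subfamily, geodesic distance = |m1-m2|/sigma.
|3 - -2| = 5.
sigma = 8.
d = 5/8 = 0.6250

0.6250


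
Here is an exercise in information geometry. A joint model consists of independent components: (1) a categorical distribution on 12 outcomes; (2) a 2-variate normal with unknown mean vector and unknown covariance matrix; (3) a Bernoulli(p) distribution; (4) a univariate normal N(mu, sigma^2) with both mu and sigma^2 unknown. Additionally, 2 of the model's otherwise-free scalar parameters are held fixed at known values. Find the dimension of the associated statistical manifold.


The dimension of a statistical manifold equals the number of free
(independent) real parameters of the model. For a product of independent
blocks the parameter counts add.
- categorical on 12 outcomes (probabilities sum to 1): 12-1 = 11.
- 2-variate normal: 2 (mean) + 2*3/2 = 3 (symmetric covariance) = 5.
- Bernoulli (p): 1.
- normal (mu, sigma^2): 2.
Total = 11 + 5 + 1 + 2 = 19.
2 parameter(s) fixed at known values: 19 - 2 = 17.
Dimension = 17

17


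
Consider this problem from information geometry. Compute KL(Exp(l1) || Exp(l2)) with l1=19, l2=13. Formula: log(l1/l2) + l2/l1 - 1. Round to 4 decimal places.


KL divergence for exponential family:
KL = log(l1/l2) + l2/l1 - 1.
log(19/13) = 0.37949.
13/19 = 0.684211.
KL = 0.37949 + 0.684211 - 1 = 0.0637

0.0637


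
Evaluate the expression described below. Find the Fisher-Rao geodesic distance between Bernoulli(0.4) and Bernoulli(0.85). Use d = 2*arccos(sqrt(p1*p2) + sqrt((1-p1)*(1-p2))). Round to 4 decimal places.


Geodesic distance on Bernoulli manifold:
d(p1,p2) = 2*arccos(sqrt(p1*p2) + sqrt((1-p1)*(1-p2))).
sqrt(p1*p2) = sqrt(0.4*0.85) = 0.583095.
sqrt((1-p1)*(1-p2)) = sqrt(0.6*0.15) = 0.3.
arg = 0.583095 + 0.3 = 0.883095.
d = 2*arccos(0.883095) = 0.9768

0.9768


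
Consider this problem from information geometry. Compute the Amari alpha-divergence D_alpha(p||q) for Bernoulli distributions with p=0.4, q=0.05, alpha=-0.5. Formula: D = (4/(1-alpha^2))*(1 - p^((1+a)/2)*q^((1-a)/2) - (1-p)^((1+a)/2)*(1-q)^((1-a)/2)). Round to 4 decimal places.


Amari alpha-divergence:
D = (4/(1-alpha^2))*(1 - p^((1+a)/2)*q^((1-a)/2) - (1-p)^((1+a)/2)*(1-q)^((1-a)/2)).
alpha = -0.5, p = 0.4, q = 0.05.
e1 = (1+alpha)/2 = 0.25, e2 = (1-alpha)/2 = 0.75.
t1 = p^e1 * q^e2 = 0.4^0.25 * 0.05^0.75 = 0.08409.
t2 = (1-p)^e1 * (1-q)^e2 = 0.6^0.25 * 0.95^0.75 = 0.846897.
4/(1-alpha^2) = 5.333333.
D = 5.333333*(1 - 0.08409 - 0.846897) = 0.3681

0.3681


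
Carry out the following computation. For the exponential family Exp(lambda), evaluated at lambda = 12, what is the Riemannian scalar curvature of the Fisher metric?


This family has a single free parameter, so its statistical manifold
is 1-dimensional. The Riemann curvature tensor of any 1-dimensional
Riemannian manifold vanishes identically, so R = 0.

0


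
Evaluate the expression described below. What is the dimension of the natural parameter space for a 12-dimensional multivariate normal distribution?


Exponential family dimension calculation:
For 12-dim MVN: mean has 12 params, covariance has 12*13/2 = 78 unique entries.
Total dim = 12 + 78 = 90.

90


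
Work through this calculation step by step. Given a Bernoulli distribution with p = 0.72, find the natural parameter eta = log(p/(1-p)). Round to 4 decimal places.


Natural parameter for Bernoulli: eta = log(p/(1-p)).
p = 0.72, 1-p = 0.28.
p/(1-p) = 2.571429.
eta = log(2.571429) = 0.9445

0.9445


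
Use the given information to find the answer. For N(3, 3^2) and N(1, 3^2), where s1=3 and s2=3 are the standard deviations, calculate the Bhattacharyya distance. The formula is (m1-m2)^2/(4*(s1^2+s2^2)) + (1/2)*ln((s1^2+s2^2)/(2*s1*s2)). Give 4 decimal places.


Bhattacharyya distance between two Gaussians:
DB = (m1-m2)^2/(4*(s1^2+s2^2)) + (1/2)*ln((s1^2+s2^2)/(2*s1*s2)).
(m1-m2)^2 = (2)^2 = 4.
s1^2+s2^2 = 9 + 9 = 18.
term1 = 4/72 = 0.055556.
term2 = 0.5*ln(18/18.0) = 0.0.
DB = 0.055556 + 0.0 = 0.0556

0.0556


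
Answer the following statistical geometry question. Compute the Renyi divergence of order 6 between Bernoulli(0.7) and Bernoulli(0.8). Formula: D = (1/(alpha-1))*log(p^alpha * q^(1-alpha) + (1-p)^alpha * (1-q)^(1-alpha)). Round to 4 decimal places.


Renyi divergence of order alpha between Bernoulli distributions:
D = (1/(alpha-1))*log(p^alpha * q^(1-alpha) + (1-p)^alpha * (1-q)^(1-alpha)).
alpha = 6, p = 0.7, q = 0.8.
p^alpha * q^(1-alpha) = 0.7^6 * 0.8^-5 = 0.359036.
(1-p)^alpha * (1-q)^(1-alpha) = 0.3^6 * 0.2^-5 = 2.278125.
sum = 0.359036 + 2.278125 = 2.637161.
D = (1/5)*log(2.637161) = 0.1939

0.1939


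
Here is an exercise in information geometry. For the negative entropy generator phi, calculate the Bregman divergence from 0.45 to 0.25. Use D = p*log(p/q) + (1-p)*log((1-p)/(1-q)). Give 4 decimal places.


Bregman divergence with negative entropy generator:
D = p*log(p/q) + (1-p)*log((1-p)/(1-q)).
p = 0.45, q = 0.25.
p*log(p/q) = 0.45*log(0.45/0.25) = 0.264504.
(1-p)*log((1-p)/(1-q)) = 0.55*log(0.55/0.75) = -0.170585.
D = 0.264504 + -0.170585 = 0.0939

0.0939


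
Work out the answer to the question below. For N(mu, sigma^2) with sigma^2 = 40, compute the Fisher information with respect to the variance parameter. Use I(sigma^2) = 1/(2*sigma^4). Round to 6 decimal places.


Fisher information for variance: I(sigma^2) = 1/(2*sigma^4).
sigma^2 = 40, so sigma^4 = 1600.
I = 1/(2*1600) = 1/3200 = 0.000313

0.000313


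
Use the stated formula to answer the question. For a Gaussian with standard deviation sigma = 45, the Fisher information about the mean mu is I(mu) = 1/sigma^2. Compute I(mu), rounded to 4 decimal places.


The Fisher information for the mean of a normal distribution is I(mu) = 1/sigma^2.
sigma = 45, so sigma^2 = 2025.
I(mu) = 1/2025 = 0.0005

0.0005


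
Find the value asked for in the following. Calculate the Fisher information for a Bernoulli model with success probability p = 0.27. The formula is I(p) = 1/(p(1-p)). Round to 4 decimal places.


For Bernoulli(p), Fisher information is I(p) = 1/(p*(1-p)).
p = 0.27, 1-p = 0.73.
p*(1-p) = 0.1971.
I(p) = 1/0.1971 = 5.0736

5.0736


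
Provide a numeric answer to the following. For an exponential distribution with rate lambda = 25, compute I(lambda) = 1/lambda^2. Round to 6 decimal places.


Fisher information for exponential: I(lambda) = 1/lambda^2.
lambda = 25, lambda^2 = 625.
I = 1/625 = 0.001600

0.001600


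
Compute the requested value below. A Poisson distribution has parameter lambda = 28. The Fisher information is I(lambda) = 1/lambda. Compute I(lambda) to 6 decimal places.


Fisher information for Poisson: I(lambda) = 1/lambda.
lambda = 28.
I(lambda) = 1/28 = 0.035714

0.035714


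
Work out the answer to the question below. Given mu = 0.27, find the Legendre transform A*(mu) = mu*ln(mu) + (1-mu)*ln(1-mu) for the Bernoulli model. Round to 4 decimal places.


Legendre transform for Bernoulli:
A*(mu) = mu*log(mu) + (1-mu)*log(1-mu).
mu = 0.27, 1-mu = 0.73.
mu*log(mu) = 0.27*log(0.27) = -0.35352.
(1-mu)*log(1-mu) = 0.73*log(0.73) = -0.229739.
A* = -0.35352 + -0.229739 = -0.5833

-0.5833


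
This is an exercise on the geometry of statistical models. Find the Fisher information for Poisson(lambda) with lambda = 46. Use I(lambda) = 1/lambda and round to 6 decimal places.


Fisher information for Poisson: I(lambda) = 1/lambda.
lambda = 46.
I(lambda) = 1/46 = 0.021739

0.021739


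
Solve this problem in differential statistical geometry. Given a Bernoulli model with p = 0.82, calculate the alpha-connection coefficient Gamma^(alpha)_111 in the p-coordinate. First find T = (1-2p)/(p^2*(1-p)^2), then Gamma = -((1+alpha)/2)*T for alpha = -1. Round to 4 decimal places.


Skewness (Amari-Chentsov) tensor: T = (1-2p)/(p^2*(1-p)^2).
p = 0.82, 1-2p = -0.64, p^2 = 0.6724, (1-p)^2 = 0.0324.
T = -0.64/(0.6724 * 0.0324) = -29.376988.
In the p-coordinate, Gamma^(alpha) = Gamma^(0) - (alpha/2)*T with Gamma^(0) = (1/2)*g'(p) = -T/2,
so Gamma^(alpha) = -((1+alpha)/2)*T.
alpha = -1, -(1+alpha)/2 = 0.0.
Gamma = 0.0 * -29.376988 = 0.0000

0.0000


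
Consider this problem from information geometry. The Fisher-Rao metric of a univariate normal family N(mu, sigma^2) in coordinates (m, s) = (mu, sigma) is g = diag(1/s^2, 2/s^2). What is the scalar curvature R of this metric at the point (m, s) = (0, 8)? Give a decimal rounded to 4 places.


The metric has the form g = (A dm^2 + B ds^2)/s^2 with A = 1, B = 2.
Substitute u = sqrt(A/B)*m: g = B*(du^2 + ds^2)/s^2, i.e. B times the
Poincare upper half-plane metric, which has constant Gaussian curvature -1.
Scaling a 2D metric by a constant c divides the Gaussian curvature by c,
so K = -1/B = -1/(2) = -0.5000 everywhere (the point (m, s) = (0, 8) is irrelevant:
the curvature is constant).
Scalar curvature in dimension 2: R = 2K = -2/(2) = -1.0000.

-1.0000


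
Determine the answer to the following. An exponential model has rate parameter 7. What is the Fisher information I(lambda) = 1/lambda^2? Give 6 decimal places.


Fisher information for exponential: I(lambda) = 1/lambda^2.
lambda = 7, lambda^2 = 49.
I = 1/49 = 0.020408

0.020408


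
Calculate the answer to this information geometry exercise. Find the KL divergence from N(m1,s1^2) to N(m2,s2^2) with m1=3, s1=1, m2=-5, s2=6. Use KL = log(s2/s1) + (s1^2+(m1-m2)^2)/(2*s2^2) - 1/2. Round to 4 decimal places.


KL divergence between normal distributions:
KL = log(s2/s1) + (s1^2 + (m1-m2)^2)/(2*s2^2) - 1/2.
log(6/1) = 1.791759.
(1^2 + (3--5)^2)/(2*6^2) = (1 + 64)/72 = 0.902778.
KL = 1.791759 + 0.902778 - 0.5 = 2.1945

2.1945


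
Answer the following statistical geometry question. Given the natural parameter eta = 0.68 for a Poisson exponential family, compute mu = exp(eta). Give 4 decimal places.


Expectation parameter for Poisson exponential family:
mu = exp(eta).
eta = 0.68.
mu = exp(0.68) = 1.9739

1.9739


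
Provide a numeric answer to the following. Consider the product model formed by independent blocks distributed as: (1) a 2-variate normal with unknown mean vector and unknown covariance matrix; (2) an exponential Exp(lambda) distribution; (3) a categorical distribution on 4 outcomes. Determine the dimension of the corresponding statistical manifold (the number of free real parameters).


The dimension of a statistical manifold equals the number of free
(independent) real parameters of the model. For a product of independent
blocks the parameter counts add.
- 2-variate normal: 2 (mean) + 2*3/2 = 3 (symmetric covariance) = 5.
- exponential (lambda): 1.
- categorical on 4 outcomes (probabilities sum to 1): 4-1 = 3.
Total = 5 + 1 + 3 = 9.
Dimension = 9

9


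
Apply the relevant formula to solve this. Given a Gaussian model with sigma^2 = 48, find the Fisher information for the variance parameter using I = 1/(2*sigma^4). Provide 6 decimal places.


Fisher information for variance: I(sigma^2) = 1/(2*sigma^4).
sigma^2 = 48, so sigma^4 = 2304.
I = 1/(2*2304) = 1/4608 = 0.000217

0.000217


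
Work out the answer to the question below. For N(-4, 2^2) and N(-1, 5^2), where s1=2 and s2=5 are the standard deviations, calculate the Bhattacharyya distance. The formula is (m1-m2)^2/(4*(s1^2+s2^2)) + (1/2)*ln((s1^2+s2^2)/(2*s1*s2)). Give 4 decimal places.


Bhattacharyya distance between two Gaussians:
DB = (m1-m2)^2/(4*(s1^2+s2^2)) + (1/2)*ln((s1^2+s2^2)/(2*s1*s2)).
(m1-m2)^2 = (-3)^2 = 9.
s1^2+s2^2 = 4 + 25 = 29.
term1 = 9/116 = 0.077586.
term2 = 0.5*ln(29/20.0) = 0.185782.
DB = 0.077586 + 0.185782 = 0.2634

0.2634


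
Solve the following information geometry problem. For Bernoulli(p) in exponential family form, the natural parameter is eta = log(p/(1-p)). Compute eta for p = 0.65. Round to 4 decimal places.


Natural parameter for Bernoulli: eta = log(p/(1-p)).
p = 0.65, 1-p = 0.35.
p/(1-p) = 1.857143.
eta = log(1.857143) = 0.6190

0.6190


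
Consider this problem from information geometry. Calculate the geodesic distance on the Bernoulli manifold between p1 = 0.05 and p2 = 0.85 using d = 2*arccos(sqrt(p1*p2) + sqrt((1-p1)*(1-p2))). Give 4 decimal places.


Geodesic distance on Bernoulli manifold:
d(p1,p2) = 2*arccos(sqrt(p1*p2) + sqrt((1-p1)*(1-p2))).
sqrt(p1*p2) = sqrt(0.05*0.85) = 0.206155.
sqrt((1-p1)*(1-p2)) = sqrt(0.95*0.15) = 0.377492.
arg = 0.206155 + 0.377492 = 0.583647.
d = 2*arccos(0.583647) = 1.8952

1.8952


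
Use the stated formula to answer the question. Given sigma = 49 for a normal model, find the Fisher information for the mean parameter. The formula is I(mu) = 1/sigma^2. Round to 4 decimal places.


The Fisher information for the mean of a normal distribution is I(mu) = 1/sigma^2.
sigma = 49, so sigma^2 = 2401.
I(mu) = 1/2401 = 0.0004

0.0004


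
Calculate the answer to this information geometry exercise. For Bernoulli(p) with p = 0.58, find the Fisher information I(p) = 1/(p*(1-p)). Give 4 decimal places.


For Bernoulli(p), Fisher information is I(p) = 1/(p*(1-p)).
p = 0.58, 1-p = 0.42.
p*(1-p) = 0.2436.
I(p) = 1/0.2436 = 4.1051

4.1051


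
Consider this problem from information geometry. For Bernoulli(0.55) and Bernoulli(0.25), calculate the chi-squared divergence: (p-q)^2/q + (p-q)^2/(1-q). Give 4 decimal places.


Chi-squared divergence between Bernoulli distributions:
chi^2 = (p-q)^2/q + (p-q)^2/(1-q).
p = 0.55, q = 0.25, p-q = 0.3.
(p-q)^2 = 0.09.
term1 = 0.09/0.25 = 0.36.
term2 = 0.09/0.75 = 0.12.
chi^2 = 0.36 + 0.12 = 0.4800

0.4800


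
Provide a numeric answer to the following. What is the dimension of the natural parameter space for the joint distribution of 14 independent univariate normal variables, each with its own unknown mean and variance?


Exponential family dimension calculation:
Each univariate normal has two natural parameters (mu/sigma^2 and -1/(2 sigma^2)).
With 14 independent components, dim = 2 * 14 = 28.

28


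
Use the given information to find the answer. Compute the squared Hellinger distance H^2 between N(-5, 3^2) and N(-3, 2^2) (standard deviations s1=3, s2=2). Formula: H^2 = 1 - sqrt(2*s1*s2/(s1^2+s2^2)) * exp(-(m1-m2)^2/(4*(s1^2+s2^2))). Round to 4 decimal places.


Squared Hellinger distance for Gaussians:
H^2 = 1 - sqrt(2*s1*s2/(s1^2+s2^2)) * exp(-(m1-m2)^2/(4*(s1^2+s2^2))).
s1^2 = 9, s2^2 = 4, s1^2+s2^2 = 13.
sqrt(2*3*2/(13)) = 0.960769.
(m1-m2)^2 = (-2)^2 = 4.
exp(-4/(4*13)) = exp(-0.076923) = 0.925961.
H^2 = 1 - 0.960769*0.925961 = 0.1104

0.1104


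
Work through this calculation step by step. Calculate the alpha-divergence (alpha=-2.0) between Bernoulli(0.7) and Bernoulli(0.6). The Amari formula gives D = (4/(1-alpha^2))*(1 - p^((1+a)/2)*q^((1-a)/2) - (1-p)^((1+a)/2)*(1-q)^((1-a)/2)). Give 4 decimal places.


Amari alpha-divergence:
D = (4/(1-alpha^2))*(1 - p^((1+a)/2)*q^((1-a)/2) - (1-p)^((1+a)/2)*(1-q)^((1-a)/2)).
alpha = -2.0, p = 0.7, q = 0.6.
e1 = (1+alpha)/2 = -0.5, e2 = (1-alpha)/2 = 1.5.
t1 = p^e1 * q^e2 = 0.7^-0.5 * 0.6^1.5 = 0.555492.
t2 = (1-p)^e1 * (1-q)^e2 = 0.3^-0.5 * 0.4^1.5 = 0.46188.
4/(1-alpha^2) = -1.333333.
D = -1.333333*(1 - 0.555492 - 0.46188) = 0.0232

0.0232


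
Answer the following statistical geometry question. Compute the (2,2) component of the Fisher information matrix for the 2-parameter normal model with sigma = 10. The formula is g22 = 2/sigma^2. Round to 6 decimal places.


For the 2-parameter normal family, the Fisher metric has:
  g11 = 1/sigma^2, g22 = 2/sigma^2.
sigma = 10, sigma^2 = 100.
g22 = 0.020000

0.020000


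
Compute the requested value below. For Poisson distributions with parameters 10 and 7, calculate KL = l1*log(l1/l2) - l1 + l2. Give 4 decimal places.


KL divergence for Poisson:
KL = l1*log(l1/l2) - l1 + l2.
l1 = 10, l2 = 7.
log(10/7) = 0.356675.
l1*log(l1/l2) = 10 * 0.356675 = 3.566749.
KL = 3.566749 - 10 + 7 = 0.5667

0.5667


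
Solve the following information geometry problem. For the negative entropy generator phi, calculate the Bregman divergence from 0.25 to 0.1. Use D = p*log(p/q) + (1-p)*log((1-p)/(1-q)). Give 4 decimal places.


Bregman divergence with negative entropy generator:
D = p*log(p/q) + (1-p)*log((1-p)/(1-q)).
p = 0.25, q = 0.1.
p*log(p/q) = 0.25*log(0.25/0.1) = 0.229073.
(1-p)*log((1-p)/(1-q)) = 0.75*log(0.75/0.9) = -0.136741.
D = 0.229073 + -0.136741 = 0.0923

0.0923


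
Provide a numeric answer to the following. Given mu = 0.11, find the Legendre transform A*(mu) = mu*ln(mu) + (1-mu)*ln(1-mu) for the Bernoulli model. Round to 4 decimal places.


Legendre transform for Bernoulli:
A*(mu) = mu*log(mu) + (1-mu)*log(1-mu).
mu = 0.11, 1-mu = 0.89.
mu*log(mu) = 0.11*log(0.11) = -0.2428.
(1-mu)*log(1-mu) = 0.89*log(0.89) = -0.103715.
A* = -0.2428 + -0.103715 = -0.3465

-0.3465


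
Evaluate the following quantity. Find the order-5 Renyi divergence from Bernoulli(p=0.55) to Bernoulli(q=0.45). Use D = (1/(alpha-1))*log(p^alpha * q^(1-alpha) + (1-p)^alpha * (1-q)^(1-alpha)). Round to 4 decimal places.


Renyi divergence of order alpha between Bernoulli distributions:
D = (1/(alpha-1))*log(p^alpha * q^(1-alpha) + (1-p)^alpha * (1-q)^(1-alpha)).
alpha = 5, p = 0.55, q = 0.45.
p^alpha * q^(1-alpha) = 0.55^5 * 0.45^-4 = 1.227336.
(1-p)^alpha * (1-q)^(1-alpha) = 0.45^5 * 0.55^-4 = 0.201656.
sum = 1.227336 + 0.201656 = 1.428992.
D = (1/4)*log(1.428992) = 0.0892

0.0892


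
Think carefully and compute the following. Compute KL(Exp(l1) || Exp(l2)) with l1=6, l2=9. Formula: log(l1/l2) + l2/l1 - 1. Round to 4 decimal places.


KL divergence for exponential family:
KL = log(l1/l2) + l2/l1 - 1.
log(6/9) = -0.405465.
9/6 = 1.5.
KL = -0.405465 + 1.5 - 1 = 0.0945

0.0945


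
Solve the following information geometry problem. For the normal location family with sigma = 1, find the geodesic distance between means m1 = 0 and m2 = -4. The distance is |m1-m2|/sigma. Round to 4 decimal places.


On the fixed-variance normal subfamily, geodesic distance = |m1-m2|/sigma.
|0 - -4| = 4.
sigma = 1.
d = 4/1 = 4.0000

4.0000


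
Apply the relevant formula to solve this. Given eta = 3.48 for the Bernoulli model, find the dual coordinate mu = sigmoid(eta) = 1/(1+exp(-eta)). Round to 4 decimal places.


Dual coordinate (expectation parameter) for Bernoulli:
mu = 1/(1+exp(-eta)).
eta = 3.48.
exp(-eta) = exp(-3.48) = 0.030807.
mu = 1/(1+0.030807) = 0.9701

0.9701


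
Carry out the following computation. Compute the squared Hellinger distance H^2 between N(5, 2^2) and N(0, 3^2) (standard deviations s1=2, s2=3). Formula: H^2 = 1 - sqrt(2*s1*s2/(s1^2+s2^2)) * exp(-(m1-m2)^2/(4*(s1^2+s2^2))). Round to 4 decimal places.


Squared Hellinger distance for Gaussians:
H^2 = 1 - sqrt(2*s1*s2/(s1^2+s2^2)) * exp(-(m1-m2)^2/(4*(s1^2+s2^2))).
s1^2 = 4, s2^2 = 9, s1^2+s2^2 = 13.
sqrt(2*2*3/(13)) = 0.960769.
(m1-m2)^2 = (5)^2 = 25.
exp(-25/(4*13)) = exp(-0.480769) = 0.618308.
H^2 = 1 - 0.960769*0.618308 = 0.4059

0.4059


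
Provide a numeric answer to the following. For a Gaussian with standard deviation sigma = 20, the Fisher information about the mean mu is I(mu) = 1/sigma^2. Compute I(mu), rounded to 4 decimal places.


The Fisher information for the mean of a normal distribution is I(mu) = 1/sigma^2.
sigma = 20, so sigma^2 = 400.
I(mu) = 1/400 = 0.0025

0.0025


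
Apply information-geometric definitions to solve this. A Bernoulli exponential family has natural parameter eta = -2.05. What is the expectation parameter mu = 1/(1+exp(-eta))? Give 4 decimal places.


Dual coordinate (expectation parameter) for Bernoulli:
mu = 1/(1+exp(-eta)).
eta = -2.05.
exp(-eta) = exp(2.05) = 7.767901.
mu = 1/(1+7.767901) = 0.1141

0.1141


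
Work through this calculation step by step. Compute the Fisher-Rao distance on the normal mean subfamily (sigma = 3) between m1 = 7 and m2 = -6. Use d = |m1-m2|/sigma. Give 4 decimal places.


On the fixed-variance normal subfamily, geodesic distance = |m1-m2|/sigma.
|7 - -6| = 13.
sigma = 3.
d = 13/3 = 4.3333

4.3333


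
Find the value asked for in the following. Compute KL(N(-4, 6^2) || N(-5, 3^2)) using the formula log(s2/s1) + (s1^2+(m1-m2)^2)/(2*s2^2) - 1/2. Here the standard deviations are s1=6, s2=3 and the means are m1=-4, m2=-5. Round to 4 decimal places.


KL divergence between normal distributions:
KL = log(s2/s1) + (s1^2 + (m1-m2)^2)/(2*s2^2) - 1/2.
log(3/6) = -0.693147.
(6^2 + (-4--5)^2)/(2*3^2) = (36 + 1)/18 = 2.055556.
KL = -0.693147 + 2.055556 - 0.5 = 0.8624

0.8624


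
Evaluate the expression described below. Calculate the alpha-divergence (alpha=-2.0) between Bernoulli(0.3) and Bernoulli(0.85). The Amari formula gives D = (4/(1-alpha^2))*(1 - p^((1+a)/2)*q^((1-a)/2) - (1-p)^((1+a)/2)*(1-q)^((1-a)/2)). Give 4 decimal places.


Amari alpha-divergence:
D = (4/(1-alpha^2))*(1 - p^((1+a)/2)*q^((1-a)/2) - (1-p)^((1+a)/2)*(1-q)^((1-a)/2)).
alpha = -2.0, p = 0.3, q = 0.85.
e1 = (1+alpha)/2 = -0.5, e2 = (1-alpha)/2 = 1.5.
t1 = p^e1 * q^e2 = 0.3^-0.5 * 0.85^1.5 = 1.430763.
t2 = (1-p)^e1 * (1-q)^e2 = 0.7^-0.5 * 0.15^1.5 = 0.069437.
4/(1-alpha^2) = -1.333333.
D = -1.333333*(1 - 1.430763 - 0.069437) = 0.6669

0.6669


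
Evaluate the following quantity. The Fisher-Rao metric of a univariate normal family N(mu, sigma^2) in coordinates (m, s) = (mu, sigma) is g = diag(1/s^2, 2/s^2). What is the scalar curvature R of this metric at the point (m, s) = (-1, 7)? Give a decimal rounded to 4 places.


The metric has the form g = (A dm^2 + B ds^2)/s^2 with A = 1, B = 2.
Substitute u = sqrt(A/B)*m: g = B*(du^2 + ds^2)/s^2, i.e. B times the
Poincare upper half-plane metric, which has constant Gaussian curvature -1.
Scaling a 2D metric by a constant c divides the Gaussian curvature by c,
so K = -1/B = -1/(2) = -0.5000 everywhere (the point (m, s) = (-1, 7) is irrelevant:
the curvature is constant).
Scalar curvature in dimension 2: R = 2K = -2/(2) = -1.0000.

-1.0000


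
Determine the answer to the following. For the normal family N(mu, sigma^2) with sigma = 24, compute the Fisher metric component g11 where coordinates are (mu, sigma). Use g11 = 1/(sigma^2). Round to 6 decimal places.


For the 2-parameter normal family, the Fisher metric has:
  g11 = 1/sigma^2, g22 = 2/sigma^2.
sigma = 24, sigma^2 = 576.
g11 = 0.001736

0.001736


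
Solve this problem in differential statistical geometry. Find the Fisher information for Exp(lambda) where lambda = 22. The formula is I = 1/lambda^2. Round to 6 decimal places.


Fisher information for exponential: I(lambda) = 1/lambda^2.
lambda = 22, lambda^2 = 484.
I = 1/484 = 0.002066

0.002066


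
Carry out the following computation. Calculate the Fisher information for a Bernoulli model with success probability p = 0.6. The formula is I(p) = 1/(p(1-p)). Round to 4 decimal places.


For Bernoulli(p), Fisher information is I(p) = 1/(p*(1-p)).
p = 0.6, 1-p = 0.4.
p*(1-p) = 0.24.
I(p) = 1/0.24 = 4.1667

4.1667
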